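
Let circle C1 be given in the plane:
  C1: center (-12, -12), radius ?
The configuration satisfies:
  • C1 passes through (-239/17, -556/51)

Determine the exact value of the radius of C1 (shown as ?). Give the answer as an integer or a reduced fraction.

1. [C1∋P]  r_C1² − 49/9 = 0  ⇒  r_C1 = 7/3 (r>0 drops 1)

7/3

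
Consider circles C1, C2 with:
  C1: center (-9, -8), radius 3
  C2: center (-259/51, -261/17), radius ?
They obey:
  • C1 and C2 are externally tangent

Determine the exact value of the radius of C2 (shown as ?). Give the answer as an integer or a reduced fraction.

1. [ext C1·C2]  r_C2² + 6r_C2 − 544/9 = 0  ⇒  r_C2 = 16/3 (r>0 drops 1)

16/3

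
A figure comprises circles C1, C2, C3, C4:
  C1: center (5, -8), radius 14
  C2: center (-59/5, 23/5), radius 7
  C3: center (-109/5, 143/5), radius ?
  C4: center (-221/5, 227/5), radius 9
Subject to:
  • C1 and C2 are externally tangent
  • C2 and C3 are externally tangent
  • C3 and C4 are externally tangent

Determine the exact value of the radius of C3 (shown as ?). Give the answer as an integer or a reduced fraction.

1. [ext C2·C3]  r_C3² + 14r_C3 − 627 = 0  ⇒  r_C3 = 19 (r>0 drops 1)
2. [ext C3·C4]  r_C3² + 18r_C3 − 703 = 0  ⇒  r_C3 = 19 (r>0 drops 1)

19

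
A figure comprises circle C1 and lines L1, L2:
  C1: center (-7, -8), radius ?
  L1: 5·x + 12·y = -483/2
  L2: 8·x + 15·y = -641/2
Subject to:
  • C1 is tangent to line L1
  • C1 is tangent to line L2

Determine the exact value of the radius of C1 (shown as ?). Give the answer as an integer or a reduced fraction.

1. [C1‖L1]  r_C1² − 289/4 = 0  ⇒  r_C1 = 17/2 (r>0 drops 1)
2. [C1‖L2]  r_C1² − 289/4 = 0  ⇒  r_C1 = 17/2 (r>0 drops 1)

17/2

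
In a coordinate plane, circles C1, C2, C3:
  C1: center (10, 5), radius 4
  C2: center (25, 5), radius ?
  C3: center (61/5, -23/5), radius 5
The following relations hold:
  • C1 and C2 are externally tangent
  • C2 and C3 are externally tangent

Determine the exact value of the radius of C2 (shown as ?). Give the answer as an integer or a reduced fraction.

11

1. [ext C1·C2]  r_C2² + 8r_C2 − 209 = 0  ⇒  r_C2 = 11 (r>0 drops 1)
2. [ext C2·C3]  r_C2² + 10r_C2 − 231 = 0  ⇒  r_C2 = 11 (r>0 drops 1)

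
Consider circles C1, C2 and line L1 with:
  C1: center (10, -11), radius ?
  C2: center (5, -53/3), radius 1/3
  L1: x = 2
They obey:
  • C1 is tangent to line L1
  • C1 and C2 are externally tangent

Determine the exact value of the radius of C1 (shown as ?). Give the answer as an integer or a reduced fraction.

1. [C1‖L1]  r_C1² − 64 = 0  ⇒  r_C1 = 8 (r>0 drops 1)
2. [ext C1·C2]  r_C1² + (2/3)r_C1 − 208/3 = 0  ⇒  r_C1 = 8 (r>0 drops 1)

8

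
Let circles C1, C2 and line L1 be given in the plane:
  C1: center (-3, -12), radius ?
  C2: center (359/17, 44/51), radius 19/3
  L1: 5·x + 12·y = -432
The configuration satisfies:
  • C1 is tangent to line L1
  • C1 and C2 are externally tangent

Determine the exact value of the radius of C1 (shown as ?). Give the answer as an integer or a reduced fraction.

1. [C1‖L1]  r_C1² − 441 = 0  ⇒  r_C1 = 21 (r>0 drops 1)
2. [ext C1·C2]  r_C1² + (38/3)r_C1 − 707 = 0  ⇒  r_C1 = 21 (r>0 drops 1)

21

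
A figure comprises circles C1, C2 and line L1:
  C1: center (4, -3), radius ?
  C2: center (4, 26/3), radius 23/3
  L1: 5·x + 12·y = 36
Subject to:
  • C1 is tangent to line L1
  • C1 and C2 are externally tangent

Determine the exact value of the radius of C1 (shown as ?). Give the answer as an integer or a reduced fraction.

1. [C1‖L1]  r_C1² − 16 = 0  ⇒  r_C1 = 4 (r>0 drops 1)
2. [ext C1·C2]  r_C1² + (46/3)r_C1 − 232/3 = 0  ⇒  r_C1 = 4 (r>0 drops 1)

4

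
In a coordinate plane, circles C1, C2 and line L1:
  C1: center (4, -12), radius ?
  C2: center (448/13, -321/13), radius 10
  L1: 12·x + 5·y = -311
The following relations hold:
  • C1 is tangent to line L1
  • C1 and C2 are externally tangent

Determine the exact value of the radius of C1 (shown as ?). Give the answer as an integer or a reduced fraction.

23

1. [C1‖L1]  r_C1² − 529 = 0  ⇒  r_C1 = 23 (r>0 drops 1)
2. [ext C1·C2]  r_C1² + 20r_C1 − 989 = 0  ⇒  r_C1 = 23 (r>0 drops 1)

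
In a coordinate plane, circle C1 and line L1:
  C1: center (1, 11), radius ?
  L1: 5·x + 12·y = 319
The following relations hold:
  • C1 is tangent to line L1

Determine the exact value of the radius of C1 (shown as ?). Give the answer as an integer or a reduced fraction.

1. [C1‖L1]  r_C1² − 196 = 0  ⇒  r_C1 = 14 (r>0 drops 1)

14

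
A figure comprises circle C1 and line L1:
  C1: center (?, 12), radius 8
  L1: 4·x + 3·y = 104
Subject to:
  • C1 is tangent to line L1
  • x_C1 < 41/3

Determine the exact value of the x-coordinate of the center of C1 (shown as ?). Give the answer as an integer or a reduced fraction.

7

1. [C1‖L1]  x_C1² − 34x_C1 + 189 = 0  ⇒  x_C1 = 7 or 27
2. given x_C1 < 41/3: keep 7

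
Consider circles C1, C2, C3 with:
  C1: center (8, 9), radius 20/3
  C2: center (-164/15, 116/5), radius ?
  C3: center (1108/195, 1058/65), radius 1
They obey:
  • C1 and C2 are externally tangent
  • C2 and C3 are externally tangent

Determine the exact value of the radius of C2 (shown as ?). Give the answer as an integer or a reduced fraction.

1. [ext C1·C2]  r_C2² + (40/3)r_C2 − 1547/3 = 0  ⇒  r_C2 = 17 (r>0 drops 1)
2. [ext C2·C3]  r_C2² + 2r_C2 − 323 = 0  ⇒  r_C2 = 17 (r>0 drops 1)

17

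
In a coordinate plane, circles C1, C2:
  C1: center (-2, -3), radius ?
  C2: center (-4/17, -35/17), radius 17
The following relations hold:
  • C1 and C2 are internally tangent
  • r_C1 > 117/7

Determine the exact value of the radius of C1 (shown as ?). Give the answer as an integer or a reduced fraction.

1. [int C1,C2]  r_C1² − 34r_C1 + 285 = 0  ⇒  r_C1 = 15 or 19
2. given r_C1 > 117/7: keep 19

19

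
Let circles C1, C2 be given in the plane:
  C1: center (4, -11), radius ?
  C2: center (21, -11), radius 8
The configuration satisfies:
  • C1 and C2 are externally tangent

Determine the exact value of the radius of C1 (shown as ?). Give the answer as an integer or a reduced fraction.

9

1. [ext C1·C2]  r_C1² + 16r_C1 − 225 = 0  ⇒  r_C1 = 9 (r>0 drops 1)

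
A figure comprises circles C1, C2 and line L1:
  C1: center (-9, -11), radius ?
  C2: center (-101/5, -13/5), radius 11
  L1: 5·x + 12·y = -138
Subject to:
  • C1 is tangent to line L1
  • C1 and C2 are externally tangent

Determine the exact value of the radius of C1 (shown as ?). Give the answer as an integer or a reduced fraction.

1. [C1‖L1]  r_C1² − 9 = 0  ⇒  r_C1 = 3 (r>0 drops 1)
2. [ext C1·C2]  r_C1² + 22r_C1 − 75 = 0  ⇒  r_C1 = 3 (r>0 drops 1)

3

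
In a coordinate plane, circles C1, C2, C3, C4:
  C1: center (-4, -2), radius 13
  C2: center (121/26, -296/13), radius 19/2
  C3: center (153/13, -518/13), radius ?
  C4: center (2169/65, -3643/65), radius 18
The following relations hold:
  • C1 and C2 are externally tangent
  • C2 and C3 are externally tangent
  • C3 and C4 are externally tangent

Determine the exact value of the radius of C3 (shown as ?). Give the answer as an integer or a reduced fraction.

9

1. [ext C2·C3]  r_C3² + 19r_C3 − 252 = 0  ⇒  r_C3 = 9 (r>0 drops 1)
2. [ext C3·C4]  r_C3² + 36r_C3 − 405 = 0  ⇒  r_C3 = 9 (r>0 drops 1)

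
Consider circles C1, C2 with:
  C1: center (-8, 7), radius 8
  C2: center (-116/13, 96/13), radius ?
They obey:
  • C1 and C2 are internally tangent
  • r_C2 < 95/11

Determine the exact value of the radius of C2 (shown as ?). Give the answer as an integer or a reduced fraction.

7

1. [int C1,C2]  r_C2² − 16r_C2 + 63 = 0  ⇒  r_C2 = 7 or 9
2. given r_C2 < 95/11: keep 7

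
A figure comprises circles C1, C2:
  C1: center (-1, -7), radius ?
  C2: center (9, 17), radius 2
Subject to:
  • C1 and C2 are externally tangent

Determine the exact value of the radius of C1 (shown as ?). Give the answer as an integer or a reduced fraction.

24

1. [ext C1·C2]  r_C1² + 4r_C1 − 672 = 0  ⇒  r_C1 = 24 (r>0 drops 1)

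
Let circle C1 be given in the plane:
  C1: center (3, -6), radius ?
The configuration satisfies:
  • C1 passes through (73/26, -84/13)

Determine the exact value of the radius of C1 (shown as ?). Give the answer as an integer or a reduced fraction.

1/2

1. [C1∋P]  r_C1² − 1/4 = 0  ⇒  r_C1 = 1/2 (r>0 drops 1)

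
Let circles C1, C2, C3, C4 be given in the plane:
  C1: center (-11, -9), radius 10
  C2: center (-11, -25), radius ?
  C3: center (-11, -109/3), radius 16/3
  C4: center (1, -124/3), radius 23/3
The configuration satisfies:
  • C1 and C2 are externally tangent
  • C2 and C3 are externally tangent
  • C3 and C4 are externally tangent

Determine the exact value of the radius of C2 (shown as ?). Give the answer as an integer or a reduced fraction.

1. [ext C1·C2]  r_C2² + 20r_C2 − 156 = 0  ⇒  r_C2 = 6 (r>0 drops 1)
2. [ext C2·C3]  r_C2² + (32/3)r_C2 − 100 = 0  ⇒  r_C2 = 6 (r>0 drops 1)

6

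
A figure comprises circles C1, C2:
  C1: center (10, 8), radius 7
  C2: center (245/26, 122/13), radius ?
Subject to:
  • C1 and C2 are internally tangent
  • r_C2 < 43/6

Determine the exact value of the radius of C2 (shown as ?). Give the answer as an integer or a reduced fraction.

11/2

1. [int C1,C2]  r_C2² − 14r_C2 + 187/4 = 0  ⇒  r_C2 = 11/2 or 17/2
2. given r_C2 < 43/6: keep 11/2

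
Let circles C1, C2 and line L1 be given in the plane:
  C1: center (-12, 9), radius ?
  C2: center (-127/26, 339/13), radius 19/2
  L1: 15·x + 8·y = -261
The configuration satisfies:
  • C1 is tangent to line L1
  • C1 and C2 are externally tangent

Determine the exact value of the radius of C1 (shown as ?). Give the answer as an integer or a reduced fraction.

9

1. [C1‖L1]  r_C1² − 81 = 0  ⇒  r_C1 = 9 (r>0 drops 1)
2. [ext C1·C2]  r_C1² + 19r_C1 − 252 = 0  ⇒  r_C1 = 9 (r>0 drops 1)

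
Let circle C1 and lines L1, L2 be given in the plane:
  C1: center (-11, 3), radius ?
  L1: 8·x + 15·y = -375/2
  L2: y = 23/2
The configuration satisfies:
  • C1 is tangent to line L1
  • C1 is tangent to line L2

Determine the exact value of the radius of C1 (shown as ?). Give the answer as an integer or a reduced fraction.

17/2

1. [C1‖L1]  r_C1² − 289/4 = 0  ⇒  r_C1 = 17/2 (r>0 drops 1)
2. [C1‖L2]  r_C1² − 289/4 = 0  ⇒  r_C1 = 17/2 (r>0 drops 1)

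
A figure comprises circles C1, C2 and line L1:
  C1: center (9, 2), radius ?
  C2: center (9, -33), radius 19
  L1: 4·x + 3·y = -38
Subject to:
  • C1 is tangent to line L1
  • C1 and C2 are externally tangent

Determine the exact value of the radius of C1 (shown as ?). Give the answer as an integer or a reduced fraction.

16

1. [C1‖L1]  r_C1² − 256 = 0  ⇒  r_C1 = 16 (r>0 drops 1)
2. [ext C1·C2]  r_C1² + 38r_C1 − 864 = 0  ⇒  r_C1 = 16 (r>0 drops 1)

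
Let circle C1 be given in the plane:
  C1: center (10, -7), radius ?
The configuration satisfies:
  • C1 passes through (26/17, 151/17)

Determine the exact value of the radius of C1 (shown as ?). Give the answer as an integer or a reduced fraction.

1. [C1∋P]  r_C1² − 324 = 0  ⇒  r_C1 = 18 (r>0 drops 1)

18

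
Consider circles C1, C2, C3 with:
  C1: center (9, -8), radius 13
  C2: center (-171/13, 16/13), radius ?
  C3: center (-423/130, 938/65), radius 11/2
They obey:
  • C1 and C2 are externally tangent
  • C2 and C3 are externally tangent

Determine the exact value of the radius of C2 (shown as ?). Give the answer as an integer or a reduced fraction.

11

1. [ext C1·C2]  r_C2² + 26r_C2 − 407 = 0  ⇒  r_C2 = 11 (r>0 drops 1)
2. [ext C2·C3]  r_C2² + 11r_C2 − 242 = 0  ⇒  r_C2 = 11 (r>0 drops 1)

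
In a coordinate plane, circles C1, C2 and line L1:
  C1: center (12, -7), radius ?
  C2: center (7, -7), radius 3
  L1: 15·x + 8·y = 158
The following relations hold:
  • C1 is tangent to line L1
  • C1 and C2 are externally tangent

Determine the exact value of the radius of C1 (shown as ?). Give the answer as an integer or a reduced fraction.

2

1. [C1‖L1]  r_C1² − 4 = 0  ⇒  r_C1 = 2 (r>0 drops 1)
2. [ext C1·C2]  r_C1² + 6r_C1 − 16 = 0  ⇒  r_C1 = 2 (r>0 drops 1)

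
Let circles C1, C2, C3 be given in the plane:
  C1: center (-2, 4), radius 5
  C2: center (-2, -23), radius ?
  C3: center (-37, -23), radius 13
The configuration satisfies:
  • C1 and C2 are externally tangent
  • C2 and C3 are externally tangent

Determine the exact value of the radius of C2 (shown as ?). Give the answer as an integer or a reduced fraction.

22

1. [ext C1·C2]  r_C2² + 10r_C2 − 704 = 0  ⇒  r_C2 = 22 (r>0 drops 1)
2. [ext C2·C3]  r_C2² + 26r_C2 − 1056 = 0  ⇒  r_C2 = 22 (r>0 drops 1)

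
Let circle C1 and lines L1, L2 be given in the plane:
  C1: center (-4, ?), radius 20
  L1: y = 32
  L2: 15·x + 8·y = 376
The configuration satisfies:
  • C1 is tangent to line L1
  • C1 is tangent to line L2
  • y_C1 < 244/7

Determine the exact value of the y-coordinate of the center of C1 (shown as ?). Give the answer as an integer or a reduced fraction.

1. [C1‖L1]  y_C1² − 64y_C1 + 624 = 0  ⇒  y_C1 = 12 or 52
2. [C1‖L2]  y_C1² − 109y_C1 + 1164 = 0  ⇒  y_C1 = 12 or 97

12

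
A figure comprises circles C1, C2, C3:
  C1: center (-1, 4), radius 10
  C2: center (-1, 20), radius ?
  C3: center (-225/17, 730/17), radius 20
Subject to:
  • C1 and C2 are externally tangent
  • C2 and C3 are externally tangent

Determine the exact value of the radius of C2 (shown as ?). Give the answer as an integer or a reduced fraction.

1. [ext C1·C2]  r_C2² + 20r_C2 − 156 = 0  ⇒  r_C2 = 6 (r>0 drops 1)
2. [ext C2·C3]  r_C2² + 40r_C2 − 276 = 0  ⇒  r_C2 = 6 (r>0 drops 1)

6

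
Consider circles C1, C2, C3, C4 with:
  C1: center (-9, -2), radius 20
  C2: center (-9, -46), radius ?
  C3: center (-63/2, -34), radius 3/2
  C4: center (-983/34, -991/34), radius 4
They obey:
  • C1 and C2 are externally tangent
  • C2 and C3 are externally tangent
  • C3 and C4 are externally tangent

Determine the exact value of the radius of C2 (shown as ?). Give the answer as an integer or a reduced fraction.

1. [ext C1·C2]  r_C2² + 40r_C2 − 1536 = 0  ⇒  r_C2 = 24 (r>0 drops 1)
2. [ext C2·C3]  r_C2² + 3r_C2 − 648 = 0  ⇒  r_C2 = 24 (r>0 drops 1)

24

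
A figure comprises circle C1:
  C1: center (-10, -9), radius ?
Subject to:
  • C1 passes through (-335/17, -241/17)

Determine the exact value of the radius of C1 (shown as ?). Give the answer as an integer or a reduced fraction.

1. [C1∋P]  r_C1² − 121 = 0  ⇒  r_C1 = 11 (r>0 drops 1)

11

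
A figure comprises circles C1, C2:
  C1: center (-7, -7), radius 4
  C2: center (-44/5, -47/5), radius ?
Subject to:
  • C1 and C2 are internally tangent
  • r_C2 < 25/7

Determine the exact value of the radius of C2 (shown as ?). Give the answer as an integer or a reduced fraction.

1. [int C1,C2]  r_C2² − 8r_C2 + 7 = 0  ⇒  r_C2 = 1 or 7
2. given r_C2 < 25/7: keep 1

1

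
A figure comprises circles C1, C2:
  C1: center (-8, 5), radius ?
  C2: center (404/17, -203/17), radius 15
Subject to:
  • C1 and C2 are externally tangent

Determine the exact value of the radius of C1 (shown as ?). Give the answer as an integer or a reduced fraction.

1. [ext C1·C2]  r_C1² + 30r_C1 − 1071 = 0  ⇒  r_C1 = 21 (r>0 drops 1)

21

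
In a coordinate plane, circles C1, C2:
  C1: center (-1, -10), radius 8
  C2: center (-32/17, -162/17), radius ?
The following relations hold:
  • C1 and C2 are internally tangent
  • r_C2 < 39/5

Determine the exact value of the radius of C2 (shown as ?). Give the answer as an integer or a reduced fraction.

7

1. [int C1,C2]  r_C2² − 16r_C2 + 63 = 0  ⇒  r_C2 = 7 or 9
2. given r_C2 < 39/5: keep 7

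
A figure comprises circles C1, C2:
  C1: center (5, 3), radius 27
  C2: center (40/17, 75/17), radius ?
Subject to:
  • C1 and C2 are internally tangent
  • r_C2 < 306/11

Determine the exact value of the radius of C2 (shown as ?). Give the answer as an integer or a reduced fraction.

24

1. [int C1,C2]  r_C2² − 54r_C2 + 720 = 0  ⇒  r_C2 = 24 or 30
2. given r_C2 < 306/11: keep 24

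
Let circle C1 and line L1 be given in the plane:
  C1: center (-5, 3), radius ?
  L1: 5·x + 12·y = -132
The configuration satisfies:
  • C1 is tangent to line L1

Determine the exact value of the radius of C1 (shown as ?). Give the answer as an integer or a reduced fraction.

11

1. [C1‖L1]  r_C1² − 121 = 0  ⇒  r_C1 = 11 (r>0 drops 1)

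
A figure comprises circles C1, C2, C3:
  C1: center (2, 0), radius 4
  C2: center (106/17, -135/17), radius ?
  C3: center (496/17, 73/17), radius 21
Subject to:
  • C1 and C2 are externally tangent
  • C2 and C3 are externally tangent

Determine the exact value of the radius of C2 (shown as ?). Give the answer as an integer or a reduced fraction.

1. [ext C1·C2]  r_C2² + 8r_C2 − 65 = 0  ⇒  r_C2 = 5 (r>0 drops 1)
2. [ext C2·C3]  r_C2² + 42r_C2 − 235 = 0  ⇒  r_C2 = 5 (r>0 drops 1)

5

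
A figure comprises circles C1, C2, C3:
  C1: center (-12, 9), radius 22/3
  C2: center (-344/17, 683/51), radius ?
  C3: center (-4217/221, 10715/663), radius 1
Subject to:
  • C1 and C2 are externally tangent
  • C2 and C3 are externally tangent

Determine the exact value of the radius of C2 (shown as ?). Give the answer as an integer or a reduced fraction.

2

1. [ext C1·C2]  r_C2² + (44/3)r_C2 − 100/3 = 0  ⇒  r_C2 = 2 (r>0 drops 1)
2. [ext C2·C3]  r_C2² + 2r_C2 − 8 = 0  ⇒  r_C2 = 2 (r>0 drops 1)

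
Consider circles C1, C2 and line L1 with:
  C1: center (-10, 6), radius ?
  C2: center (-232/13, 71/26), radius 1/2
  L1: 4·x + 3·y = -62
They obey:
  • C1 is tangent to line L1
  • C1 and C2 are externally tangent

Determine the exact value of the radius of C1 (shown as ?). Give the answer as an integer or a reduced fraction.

8

1. [C1‖L1]  r_C1² − 64 = 0  ⇒  r_C1 = 8 (r>0 drops 1)
2. [ext C1·C2]  r_C1² + 1r_C1 − 72 = 0  ⇒  r_C1 = 8 (r>0 drops 1)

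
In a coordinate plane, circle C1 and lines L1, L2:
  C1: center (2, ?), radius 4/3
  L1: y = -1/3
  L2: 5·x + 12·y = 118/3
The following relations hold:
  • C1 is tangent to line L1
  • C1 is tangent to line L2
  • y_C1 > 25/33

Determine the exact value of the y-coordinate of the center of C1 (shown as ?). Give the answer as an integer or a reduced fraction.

1

1. [C1‖L1]  y_C1² + (2/3)y_C1 − 5/3 = 0  ⇒  y_C1 = -5/3 or 1
2. [C1‖L2]  y_C1² − (44/9)y_C1 + 35/9 = 0  ⇒  y_C1 = 1 or 35/9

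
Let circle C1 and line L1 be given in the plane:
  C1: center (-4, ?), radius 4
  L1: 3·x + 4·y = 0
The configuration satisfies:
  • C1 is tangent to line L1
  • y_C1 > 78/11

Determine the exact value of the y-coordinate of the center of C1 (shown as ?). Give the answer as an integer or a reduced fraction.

8

1. [C1‖L1]  y_C1² − 6y_C1 − 16 = 0  ⇒  y_C1 = -2 or 8
2. given y_C1 > 78/11: keep 8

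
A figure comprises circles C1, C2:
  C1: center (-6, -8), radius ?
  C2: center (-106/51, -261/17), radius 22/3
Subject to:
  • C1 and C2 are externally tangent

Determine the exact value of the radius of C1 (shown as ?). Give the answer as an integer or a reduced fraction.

1. [ext C1·C2]  r_C1² + (44/3)r_C1 − 47/3 = 0  ⇒  r_C1 = 1 (r>0 drops 1)

1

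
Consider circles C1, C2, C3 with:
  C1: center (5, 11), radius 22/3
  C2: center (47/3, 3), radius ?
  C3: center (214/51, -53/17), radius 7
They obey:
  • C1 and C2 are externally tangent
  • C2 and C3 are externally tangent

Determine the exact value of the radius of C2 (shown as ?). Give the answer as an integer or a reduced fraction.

1. [ext C1·C2]  r_C2² + (44/3)r_C2 − 124 = 0  ⇒  r_C2 = 6 (r>0 drops 1)
2. [ext C2·C3]  r_C2² + 14r_C2 − 120 = 0  ⇒  r_C2 = 6 (r>0 drops 1)

6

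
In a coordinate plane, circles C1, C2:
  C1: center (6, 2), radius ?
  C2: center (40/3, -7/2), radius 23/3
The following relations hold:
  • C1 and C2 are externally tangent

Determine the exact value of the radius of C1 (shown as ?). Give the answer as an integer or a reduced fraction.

3/2

1. [ext C1·C2]  r_C1² + (46/3)r_C1 − 101/4 = 0  ⇒  r_C1 = 3/2 (r>0 drops 1)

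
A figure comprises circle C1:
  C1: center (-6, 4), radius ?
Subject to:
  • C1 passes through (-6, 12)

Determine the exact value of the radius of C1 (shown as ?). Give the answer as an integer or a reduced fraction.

8

1. [C1∋P]  r_C1² − 64 = 0  ⇒  r_C1 = 8 (r>0 drops 1)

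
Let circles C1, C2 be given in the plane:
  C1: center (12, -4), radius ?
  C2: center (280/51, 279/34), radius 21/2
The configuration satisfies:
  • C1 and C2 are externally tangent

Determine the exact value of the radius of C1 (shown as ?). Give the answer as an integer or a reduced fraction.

1. [ext C1·C2]  r_C1² + 21r_C1 − 730/9 = 0  ⇒  r_C1 = 10/3 (r>0 drops 1)

10/3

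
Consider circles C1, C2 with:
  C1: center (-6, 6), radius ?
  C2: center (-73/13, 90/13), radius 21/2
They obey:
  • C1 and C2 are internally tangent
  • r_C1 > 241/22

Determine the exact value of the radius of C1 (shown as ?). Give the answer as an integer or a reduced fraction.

1. [int C1,C2]  r_C1² − 21r_C1 + 437/4 = 0  ⇒  r_C1 = 19/2 or 23/2
2. given r_C1 > 241/22: keep 23/2

23/2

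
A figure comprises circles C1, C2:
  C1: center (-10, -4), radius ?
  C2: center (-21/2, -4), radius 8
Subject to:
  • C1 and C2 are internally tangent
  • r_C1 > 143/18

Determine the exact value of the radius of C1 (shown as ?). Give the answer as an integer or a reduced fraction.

17/2

1. [int C1,C2]  r_C1² − 16r_C1 + 255/4 = 0  ⇒  r_C1 = 15/2 or 17/2
2. given r_C1 > 143/18: keep 17/2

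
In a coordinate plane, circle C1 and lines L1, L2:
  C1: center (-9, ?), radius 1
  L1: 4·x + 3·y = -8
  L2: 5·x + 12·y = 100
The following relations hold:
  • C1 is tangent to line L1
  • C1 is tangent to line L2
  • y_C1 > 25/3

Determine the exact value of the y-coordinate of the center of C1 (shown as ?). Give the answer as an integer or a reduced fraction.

11

1. [C1‖L1]  y_C1² − (56/3)y_C1 + 253/3 = 0  ⇒  y_C1 = 23/3 or 11
2. [C1‖L2]  y_C1² − (145/6)y_C1 + 869/6 = 0  ⇒  y_C1 = 11 or 79/6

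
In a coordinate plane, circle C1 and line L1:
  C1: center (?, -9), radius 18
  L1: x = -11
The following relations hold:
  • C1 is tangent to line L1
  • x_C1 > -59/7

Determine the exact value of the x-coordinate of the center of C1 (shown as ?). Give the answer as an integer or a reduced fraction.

7

1. [C1‖L1]  x_C1² + 22x_C1 − 203 = 0  ⇒  x_C1 = -29 or 7
2. given x_C1 > -59/7: keep 7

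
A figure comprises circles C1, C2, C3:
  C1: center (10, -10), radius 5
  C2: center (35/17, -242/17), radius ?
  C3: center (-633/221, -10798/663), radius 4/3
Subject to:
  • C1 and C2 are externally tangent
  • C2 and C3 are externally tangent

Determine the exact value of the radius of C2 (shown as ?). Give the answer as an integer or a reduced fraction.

4

1. [ext C1·C2]  r_C2² + 10r_C2 − 56 = 0  ⇒  r_C2 = 4 (r>0 drops 1)
2. [ext C2·C3]  r_C2² + (8/3)r_C2 − 80/3 = 0  ⇒  r_C2 = 4 (r>0 drops 1)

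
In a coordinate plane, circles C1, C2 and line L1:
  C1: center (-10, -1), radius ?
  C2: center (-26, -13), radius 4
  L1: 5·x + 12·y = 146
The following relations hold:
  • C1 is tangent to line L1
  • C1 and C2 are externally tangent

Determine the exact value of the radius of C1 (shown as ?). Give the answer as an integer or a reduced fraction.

16

1. [C1‖L1]  r_C1² − 256 = 0  ⇒  r_C1 = 16 (r>0 drops 1)
2. [ext C1·C2]  r_C1² + 8r_C1 − 384 = 0  ⇒  r_C1 = 16 (r>0 drops 1)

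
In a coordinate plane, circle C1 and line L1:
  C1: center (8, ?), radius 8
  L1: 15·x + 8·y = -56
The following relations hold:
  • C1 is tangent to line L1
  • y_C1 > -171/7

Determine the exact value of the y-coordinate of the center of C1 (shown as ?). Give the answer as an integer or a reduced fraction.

1. [C1‖L1]  y_C1² + 44y_C1 + 195 = 0  ⇒  y_C1 = -39 or -5
2. given y_C1 > -171/7: keep -5

-5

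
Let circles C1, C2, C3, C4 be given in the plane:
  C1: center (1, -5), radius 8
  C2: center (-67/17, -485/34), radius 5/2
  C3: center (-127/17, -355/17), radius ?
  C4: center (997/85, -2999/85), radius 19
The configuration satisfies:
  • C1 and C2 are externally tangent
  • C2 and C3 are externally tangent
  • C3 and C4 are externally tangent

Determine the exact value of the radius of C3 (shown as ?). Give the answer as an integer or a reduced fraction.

5

1. [ext C2·C3]  r_C3² + 5r_C3 − 50 = 0  ⇒  r_C3 = 5 (r>0 drops 1)
2. [ext C3·C4]  r_C3² + 38r_C3 − 215 = 0  ⇒  r_C3 = 5 (r>0 drops 1)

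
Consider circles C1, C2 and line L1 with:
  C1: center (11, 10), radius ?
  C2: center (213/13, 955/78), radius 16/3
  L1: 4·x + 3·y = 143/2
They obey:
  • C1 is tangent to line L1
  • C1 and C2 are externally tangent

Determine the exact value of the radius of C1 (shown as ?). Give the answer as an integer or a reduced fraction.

1. [C1‖L1]  r_C1² − 1/4 = 0  ⇒  r_C1 = 1/2 (r>0 drops 1)
2. [ext C1·C2]  r_C1² + (32/3)r_C1 − 67/12 = 0  ⇒  r_C1 = 1/2 (r>0 drops 1)

1/2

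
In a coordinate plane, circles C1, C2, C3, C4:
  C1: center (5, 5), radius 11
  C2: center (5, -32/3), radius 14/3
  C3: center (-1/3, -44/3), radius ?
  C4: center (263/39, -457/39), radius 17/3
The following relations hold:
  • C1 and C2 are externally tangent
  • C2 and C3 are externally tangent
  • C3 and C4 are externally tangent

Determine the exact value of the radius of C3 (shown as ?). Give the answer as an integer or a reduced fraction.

2

1. [ext C2·C3]  r_C3² + (28/3)r_C3 − 68/3 = 0  ⇒  r_C3 = 2 (r>0 drops 1)
2. [ext C3·C4]  r_C3² + (34/3)r_C3 − 80/3 = 0  ⇒  r_C3 = 2 (r>0 drops 1)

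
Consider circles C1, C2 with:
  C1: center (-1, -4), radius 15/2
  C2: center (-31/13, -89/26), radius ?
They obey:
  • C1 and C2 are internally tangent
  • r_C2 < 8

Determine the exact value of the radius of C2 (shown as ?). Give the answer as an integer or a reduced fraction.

1. [int C1,C2]  r_C2² − 15r_C2 + 54 = 0  ⇒  r_C2 = 6 or 9
2. given r_C2 < 8: keep 6

6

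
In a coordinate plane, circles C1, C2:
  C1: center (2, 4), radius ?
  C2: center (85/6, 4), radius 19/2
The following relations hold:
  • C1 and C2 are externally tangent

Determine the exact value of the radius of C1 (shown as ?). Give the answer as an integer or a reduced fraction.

8/3

1. [ext C1·C2]  r_C1² + 19r_C1 − 520/9 = 0  ⇒  r_C1 = 8/3 (r>0 drops 1)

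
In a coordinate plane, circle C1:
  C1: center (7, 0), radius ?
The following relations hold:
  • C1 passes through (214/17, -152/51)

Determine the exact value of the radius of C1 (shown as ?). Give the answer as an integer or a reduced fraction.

1. [C1∋P]  r_C1² − 361/9 = 0  ⇒  r_C1 = 19/3 (r>0 drops 1)

19/3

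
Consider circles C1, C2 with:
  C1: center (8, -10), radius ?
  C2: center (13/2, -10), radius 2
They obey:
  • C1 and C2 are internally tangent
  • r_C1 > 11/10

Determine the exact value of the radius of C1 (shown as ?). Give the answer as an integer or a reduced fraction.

1. [int C1,C2]  r_C1² − 4r_C1 + 7/4 = 0  ⇒  r_C1 = 1/2 or 7/2
2. given r_C1 > 11/10: keep 7/2

7/2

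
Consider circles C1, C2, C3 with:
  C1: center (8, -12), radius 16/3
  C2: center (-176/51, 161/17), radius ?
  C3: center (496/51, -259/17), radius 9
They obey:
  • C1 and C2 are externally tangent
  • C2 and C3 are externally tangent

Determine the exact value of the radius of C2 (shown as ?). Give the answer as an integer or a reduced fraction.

1. [ext C1·C2]  r_C2² + (32/3)r_C2 − 1691/3 = 0  ⇒  r_C2 = 19 (r>0 drops 1)
2. [ext C2·C3]  r_C2² + 18r_C2 − 703 = 0  ⇒  r_C2 = 19 (r>0 drops 1)

19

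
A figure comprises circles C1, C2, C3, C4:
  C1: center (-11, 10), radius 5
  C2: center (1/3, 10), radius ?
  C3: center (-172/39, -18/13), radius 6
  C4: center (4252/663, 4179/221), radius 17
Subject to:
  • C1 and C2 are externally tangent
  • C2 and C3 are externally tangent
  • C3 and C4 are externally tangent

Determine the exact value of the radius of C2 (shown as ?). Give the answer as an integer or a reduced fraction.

1. [ext C1·C2]  r_C2² + 10r_C2 − 931/9 = 0  ⇒  r_C2 = 19/3 (r>0 drops 1)
2. [ext C2·C3]  r_C2² + 12r_C2 − 1045/9 = 0  ⇒  r_C2 = 19/3 (r>0 drops 1)

19/3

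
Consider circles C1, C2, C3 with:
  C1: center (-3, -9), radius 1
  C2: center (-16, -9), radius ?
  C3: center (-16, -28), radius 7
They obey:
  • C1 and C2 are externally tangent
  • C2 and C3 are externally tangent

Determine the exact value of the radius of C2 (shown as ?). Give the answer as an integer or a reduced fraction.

1. [ext C1·C2]  r_C2² + 2r_C2 − 168 = 0  ⇒  r_C2 = 12 (r>0 drops 1)
2. [ext C2·C3]  r_C2² + 14r_C2 − 312 = 0  ⇒  r_C2 = 12 (r>0 drops 1)

12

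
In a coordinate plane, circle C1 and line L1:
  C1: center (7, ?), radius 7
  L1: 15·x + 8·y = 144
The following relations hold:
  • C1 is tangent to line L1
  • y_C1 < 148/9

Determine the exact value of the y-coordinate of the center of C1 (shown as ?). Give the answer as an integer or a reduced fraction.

-10

1. [C1‖L1]  y_C1² − (39/4)y_C1 − 395/2 = 0  ⇒  y_C1 = -10 or 79/4
2. given y_C1 < 148/9: keep -10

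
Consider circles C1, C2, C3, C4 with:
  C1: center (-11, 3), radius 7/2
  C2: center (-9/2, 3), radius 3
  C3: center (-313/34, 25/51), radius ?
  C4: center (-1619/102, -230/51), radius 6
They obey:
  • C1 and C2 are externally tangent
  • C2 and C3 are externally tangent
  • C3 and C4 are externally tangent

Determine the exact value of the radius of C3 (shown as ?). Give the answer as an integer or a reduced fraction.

7/3

1. [ext C2·C3]  r_C3² + 6r_C3 − 175/9 = 0  ⇒  r_C3 = 7/3 (r>0 drops 1)
2. [ext C3·C4]  r_C3² + 12r_C3 − 301/9 = 0  ⇒  r_C3 = 7/3 (r>0 drops 1)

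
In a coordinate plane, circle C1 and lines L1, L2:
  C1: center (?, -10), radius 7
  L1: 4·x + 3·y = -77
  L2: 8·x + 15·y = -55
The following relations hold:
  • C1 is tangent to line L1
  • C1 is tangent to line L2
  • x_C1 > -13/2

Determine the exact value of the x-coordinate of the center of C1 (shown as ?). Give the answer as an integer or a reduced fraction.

-3

1. [C1‖L1]  x_C1² + (47/2)x_C1 + 123/2 = 0  ⇒  x_C1 = -41/2 or -3
2. [C1‖L2]  x_C1² − (95/4)x_C1 − 321/4 = 0  ⇒  x_C1 = -3 or 107/4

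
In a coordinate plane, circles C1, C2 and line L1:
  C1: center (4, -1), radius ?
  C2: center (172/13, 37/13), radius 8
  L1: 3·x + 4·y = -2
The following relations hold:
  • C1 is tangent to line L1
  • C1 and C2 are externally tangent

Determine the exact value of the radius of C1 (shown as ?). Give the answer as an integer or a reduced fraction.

2

1. [C1‖L1]  r_C1² − 4 = 0  ⇒  r_C1 = 2 (r>0 drops 1)
2. [ext C1·C2]  r_C1² + 16r_C1 − 36 = 0  ⇒  r_C1 = 2 (r>0 drops 1)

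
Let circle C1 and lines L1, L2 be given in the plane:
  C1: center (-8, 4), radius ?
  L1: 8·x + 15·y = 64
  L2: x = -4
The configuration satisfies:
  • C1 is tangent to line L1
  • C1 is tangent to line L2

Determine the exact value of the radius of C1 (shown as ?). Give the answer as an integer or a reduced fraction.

1. [C1‖L1]  r_C1² − 16 = 0  ⇒  r_C1 = 4 (r>0 drops 1)
2. [C1‖L2]  r_C1² − 16 = 0  ⇒  r_C1 = 4 (r>0 drops 1)

4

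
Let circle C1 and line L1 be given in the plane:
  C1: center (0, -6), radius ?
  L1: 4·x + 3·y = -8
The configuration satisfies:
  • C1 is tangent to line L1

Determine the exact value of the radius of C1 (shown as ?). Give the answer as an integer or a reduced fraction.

1. [C1‖L1]  r_C1² − 4 = 0  ⇒  r_C1 = 2 (r>0 drops 1)

2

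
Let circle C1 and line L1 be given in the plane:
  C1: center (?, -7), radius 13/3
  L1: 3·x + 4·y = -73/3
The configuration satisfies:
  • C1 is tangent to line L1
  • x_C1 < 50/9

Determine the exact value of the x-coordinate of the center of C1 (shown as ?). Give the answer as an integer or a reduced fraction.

-6

1. [C1‖L1]  x_C1² − (22/9)x_C1 − 152/3 = 0  ⇒  x_C1 = -6 or 76/9
2. given x_C1 < 50/9: keep -6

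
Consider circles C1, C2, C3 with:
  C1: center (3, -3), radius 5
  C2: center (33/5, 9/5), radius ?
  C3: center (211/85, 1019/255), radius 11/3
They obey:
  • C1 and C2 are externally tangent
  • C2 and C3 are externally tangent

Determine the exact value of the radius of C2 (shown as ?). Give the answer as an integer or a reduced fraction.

1. [ext C1·C2]  r_C2² + 10r_C2 − 11 = 0  ⇒  r_C2 = 1 (r>0 drops 1)
2. [ext C2·C3]  r_C2² + (22/3)r_C2 − 25/3 = 0  ⇒  r_C2 = 1 (r>0 drops 1)

1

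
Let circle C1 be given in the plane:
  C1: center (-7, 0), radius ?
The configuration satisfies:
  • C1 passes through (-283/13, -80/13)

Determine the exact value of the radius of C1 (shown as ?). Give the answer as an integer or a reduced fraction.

1. [C1∋P]  r_C1² − 256 = 0  ⇒  r_C1 = 16 (r>0 drops 1)

16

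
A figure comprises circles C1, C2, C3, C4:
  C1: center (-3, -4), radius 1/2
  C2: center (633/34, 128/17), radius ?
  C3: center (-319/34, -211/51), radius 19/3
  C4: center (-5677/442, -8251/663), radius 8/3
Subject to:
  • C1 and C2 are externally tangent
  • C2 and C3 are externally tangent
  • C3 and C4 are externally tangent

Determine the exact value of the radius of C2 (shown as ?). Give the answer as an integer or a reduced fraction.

24

1. [ext C1·C2]  r_C2² + 1r_C2 − 600 = 0  ⇒  r_C2 = 24 (r>0 drops 1)
2. [ext C2·C3]  r_C2² + (38/3)r_C2 − 880 = 0  ⇒  r_C2 = 24 (r>0 drops 1)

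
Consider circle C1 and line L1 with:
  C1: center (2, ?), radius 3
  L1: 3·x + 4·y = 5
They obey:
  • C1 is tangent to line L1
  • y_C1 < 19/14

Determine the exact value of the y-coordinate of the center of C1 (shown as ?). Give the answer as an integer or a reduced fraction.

1. [C1‖L1]  y_C1² + (1/2)y_C1 − 14 = 0  ⇒  y_C1 = -4 or 7/2
2. given y_C1 < 19/14: keep -4

-4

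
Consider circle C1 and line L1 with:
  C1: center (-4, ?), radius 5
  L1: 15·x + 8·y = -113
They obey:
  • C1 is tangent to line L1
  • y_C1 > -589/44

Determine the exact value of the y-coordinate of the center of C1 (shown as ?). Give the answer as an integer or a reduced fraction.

1. [C1‖L1]  y_C1² + (53/4)y_C1 − 69 = 0  ⇒  y_C1 = -69/4 or 4
2. given y_C1 > -589/44: keep 4

4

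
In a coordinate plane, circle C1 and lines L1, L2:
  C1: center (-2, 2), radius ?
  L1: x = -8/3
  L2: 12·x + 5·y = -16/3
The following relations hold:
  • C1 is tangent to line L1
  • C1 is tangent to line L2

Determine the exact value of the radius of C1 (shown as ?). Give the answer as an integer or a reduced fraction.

1. [C1‖L1]  r_C1² − 4/9 = 0  ⇒  r_C1 = 2/3 (r>0 drops 1)
2. [C1‖L2]  r_C1² − 4/9 = 0  ⇒  r_C1 = 2/3 (r>0 drops 1)

2/3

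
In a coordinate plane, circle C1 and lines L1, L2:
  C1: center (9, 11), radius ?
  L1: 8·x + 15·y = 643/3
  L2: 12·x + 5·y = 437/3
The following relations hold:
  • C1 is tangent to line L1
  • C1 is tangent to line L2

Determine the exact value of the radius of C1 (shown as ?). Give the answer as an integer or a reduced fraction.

4/3

1. [C1‖L1]  r_C1² − 16/9 = 0  ⇒  r_C1 = 4/3 (r>0 drops 1)
2. [C1‖L2]  r_C1² − 16/9 = 0  ⇒  r_C1 = 4/3 (r>0 drops 1)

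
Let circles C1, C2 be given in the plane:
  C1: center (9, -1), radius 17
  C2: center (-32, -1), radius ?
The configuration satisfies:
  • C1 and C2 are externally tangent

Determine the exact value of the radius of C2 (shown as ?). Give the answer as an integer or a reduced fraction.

24

1. [ext C1·C2]  r_C2² + 34r_C2 − 1392 = 0  ⇒  r_C2 = 24 (r>0 drops 1)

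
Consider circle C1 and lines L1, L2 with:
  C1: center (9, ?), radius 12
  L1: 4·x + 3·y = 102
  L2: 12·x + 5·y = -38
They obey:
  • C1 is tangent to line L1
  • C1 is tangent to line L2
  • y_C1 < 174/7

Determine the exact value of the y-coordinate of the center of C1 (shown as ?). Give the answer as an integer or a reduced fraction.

1. [C1‖L1]  y_C1² − 44y_C1 + 84 = 0  ⇒  y_C1 = 2 or 42
2. [C1‖L2]  y_C1² + (292/5)y_C1 − 604/5 = 0  ⇒  y_C1 = -302/5 or 2

2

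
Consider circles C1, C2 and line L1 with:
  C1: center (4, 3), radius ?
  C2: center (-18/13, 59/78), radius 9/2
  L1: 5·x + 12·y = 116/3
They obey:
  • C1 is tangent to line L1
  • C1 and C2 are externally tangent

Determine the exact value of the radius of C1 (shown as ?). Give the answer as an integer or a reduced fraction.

1. [C1‖L1]  r_C1² − 16/9 = 0  ⇒  r_C1 = 4/3 (r>0 drops 1)
2. [ext C1·C2]  r_C1² + 9r_C1 − 124/9 = 0  ⇒  r_C1 = 4/3 (r>0 drops 1)

4/3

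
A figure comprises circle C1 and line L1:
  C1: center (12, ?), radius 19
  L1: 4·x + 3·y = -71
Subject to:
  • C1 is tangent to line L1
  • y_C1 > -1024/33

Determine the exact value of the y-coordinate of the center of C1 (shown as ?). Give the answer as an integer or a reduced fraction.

1. [C1‖L1]  y_C1² + (238/3)y_C1 + 1712/3 = 0  ⇒  y_C1 = -214/3 or -8
2. given y_C1 > -1024/33: keep -8

-8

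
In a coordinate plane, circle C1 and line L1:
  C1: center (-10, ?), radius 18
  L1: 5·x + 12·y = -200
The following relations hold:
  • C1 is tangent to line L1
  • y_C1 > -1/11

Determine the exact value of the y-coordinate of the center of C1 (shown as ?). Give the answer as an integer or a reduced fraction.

7

1. [C1‖L1]  y_C1² + 25y_C1 − 224 = 0  ⇒  y_C1 = -32 or 7
2. given y_C1 > -1/11: keep 7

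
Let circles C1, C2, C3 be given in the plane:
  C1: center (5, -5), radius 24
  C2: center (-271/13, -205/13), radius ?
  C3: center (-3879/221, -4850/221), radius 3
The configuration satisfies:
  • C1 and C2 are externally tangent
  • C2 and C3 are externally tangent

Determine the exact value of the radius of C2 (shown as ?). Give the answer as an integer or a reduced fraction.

4

1. [ext C1·C2]  r_C2² + 48r_C2 − 208 = 0  ⇒  r_C2 = 4 (r>0 drops 1)
2. [ext C2·C3]  r_C2² + 6r_C2 − 40 = 0  ⇒  r_C2 = 4 (r>0 drops 1)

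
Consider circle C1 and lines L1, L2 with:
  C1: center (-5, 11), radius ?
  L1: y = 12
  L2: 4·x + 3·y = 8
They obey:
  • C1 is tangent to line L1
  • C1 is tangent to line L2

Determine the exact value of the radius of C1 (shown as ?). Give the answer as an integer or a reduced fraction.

1

1. [C1‖L1]  r_C1² − 1 = 0  ⇒  r_C1 = 1 (r>0 drops 1)
2. [C1‖L2]  r_C1² − 1 = 0  ⇒  r_C1 = 1 (r>0 drops 1)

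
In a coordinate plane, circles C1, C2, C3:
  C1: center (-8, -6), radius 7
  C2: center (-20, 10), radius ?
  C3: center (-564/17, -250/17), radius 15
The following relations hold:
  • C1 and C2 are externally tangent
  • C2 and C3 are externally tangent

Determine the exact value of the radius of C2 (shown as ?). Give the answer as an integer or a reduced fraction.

13

1. [ext C1·C2]  r_C2² + 14r_C2 − 351 = 0  ⇒  r_C2 = 13 (r>0 drops 1)
2. [ext C2·C3]  r_C2² + 30r_C2 − 559 = 0  ⇒  r_C2 = 13 (r>0 drops 1)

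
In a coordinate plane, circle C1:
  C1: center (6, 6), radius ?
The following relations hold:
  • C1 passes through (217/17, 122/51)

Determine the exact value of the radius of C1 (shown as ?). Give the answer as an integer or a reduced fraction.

1. [C1∋P]  r_C1² − 529/9 = 0  ⇒  r_C1 = 23/3 (r>0 drops 1)

23/3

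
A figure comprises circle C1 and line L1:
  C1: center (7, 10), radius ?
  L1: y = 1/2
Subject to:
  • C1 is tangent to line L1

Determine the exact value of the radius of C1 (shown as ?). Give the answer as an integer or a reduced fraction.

1. [C1‖L1]  r_C1² − 361/4 = 0  ⇒  r_C1 = 19/2 (r>0 drops 1)

19/2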